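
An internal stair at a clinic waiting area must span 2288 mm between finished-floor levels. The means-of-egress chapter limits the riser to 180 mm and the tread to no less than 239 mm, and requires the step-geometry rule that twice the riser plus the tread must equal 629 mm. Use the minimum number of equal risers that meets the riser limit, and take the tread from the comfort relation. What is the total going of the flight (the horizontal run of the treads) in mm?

At most 180 each: 2288/180 = 12.71, giving 13 risers.
R = 2288 ÷ 13 = 176 mm.
T = 629 − 2·176 = 277 mm, which satisfies the 239 mm minimum.
Going = (13 − 1) × 277 = 3324 mm.

3324 mm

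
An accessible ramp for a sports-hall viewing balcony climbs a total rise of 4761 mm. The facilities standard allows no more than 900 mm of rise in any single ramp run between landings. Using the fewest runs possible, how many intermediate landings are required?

5 intermediate landings

4761 / 900 = 5.29, so 6 ramp runs are needed.
6 runs are separated by 5 intermediate landings.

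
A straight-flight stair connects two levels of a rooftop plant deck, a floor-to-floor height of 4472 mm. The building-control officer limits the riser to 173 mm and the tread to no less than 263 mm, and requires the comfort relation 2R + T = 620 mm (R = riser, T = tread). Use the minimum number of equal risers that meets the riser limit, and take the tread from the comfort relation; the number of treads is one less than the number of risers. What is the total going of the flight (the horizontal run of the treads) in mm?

6900 mm

4472 / 173 = 25.85, so 26 risers are needed.
Each riser is 4472/26 = 172 mm (≤ 173 mm).
From 2R + T = 620: T = 620 − 344 = 276 mm.
Going = (26 − 1) × 276 = 6900 mm.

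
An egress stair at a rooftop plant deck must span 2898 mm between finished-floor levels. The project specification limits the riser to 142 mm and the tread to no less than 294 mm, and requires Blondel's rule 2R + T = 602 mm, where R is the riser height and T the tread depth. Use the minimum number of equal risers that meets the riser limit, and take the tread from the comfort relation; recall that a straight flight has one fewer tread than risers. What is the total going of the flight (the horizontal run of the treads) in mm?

6520 mm

⌈2898/142⌉ = 21 risers.
R = 2898 ÷ 21 = 138 mm.
From 2R + T = 602: T = 602 − 276 = 326 mm.
Going = (21 − 1) × 326 = 6520 mm.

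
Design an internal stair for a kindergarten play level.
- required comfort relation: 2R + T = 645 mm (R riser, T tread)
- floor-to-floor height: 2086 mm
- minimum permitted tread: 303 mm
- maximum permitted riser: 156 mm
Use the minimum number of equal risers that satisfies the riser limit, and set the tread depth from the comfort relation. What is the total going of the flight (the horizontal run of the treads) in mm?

4511 mm

2086 / 156 = 13.37, so 14 risers are needed.
R = 2086 ÷ 14 = 149 mm.
Tread T = 645 − 2 × 149 = 347 mm (≥ 303 mm).
Going = (14 − 1) × 347 = 4511 mm.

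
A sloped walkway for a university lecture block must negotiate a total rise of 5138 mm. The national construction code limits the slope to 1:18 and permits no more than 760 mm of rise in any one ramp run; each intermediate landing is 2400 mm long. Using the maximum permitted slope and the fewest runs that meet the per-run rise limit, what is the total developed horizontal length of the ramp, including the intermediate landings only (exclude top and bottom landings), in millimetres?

⌈5138/760⌉ = 7 ramp runs. That means 6 intermediate landings.
Ramp run (horizontal) at 1:18: 5138 × 18 = 92484 mm.
Intermediate landings: 6 × 2400 = 14400 mm.
Developed length = 92484 + 14400 = 106884 mm.

106884 mm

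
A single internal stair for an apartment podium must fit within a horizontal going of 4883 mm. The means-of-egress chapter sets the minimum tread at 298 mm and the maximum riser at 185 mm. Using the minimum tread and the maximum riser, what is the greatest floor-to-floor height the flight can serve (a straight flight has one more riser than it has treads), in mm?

Treads that fit: ⌊4883 / 298⌋ = 16.
Risers = treads + 1 = 17.
Maximum height = 17 × 185 = 3145 mm.

3145 mm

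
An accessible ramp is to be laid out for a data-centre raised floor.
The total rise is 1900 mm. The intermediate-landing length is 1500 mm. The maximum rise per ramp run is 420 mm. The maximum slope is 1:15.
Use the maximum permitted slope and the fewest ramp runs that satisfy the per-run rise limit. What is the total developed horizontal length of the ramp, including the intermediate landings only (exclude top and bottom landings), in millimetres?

34500 mm

1900 / 420 = 4.52, so 5 ramp runs are needed. That means 4 intermediate landings.
Horizontal run for 1900 mm of rise at 1:15 is 1900 × 15 = 28500 mm.
Intermediate landings: 4 × 1500 = 6000 mm.
Total developed length = 28500 + 6000 = 34500 mm.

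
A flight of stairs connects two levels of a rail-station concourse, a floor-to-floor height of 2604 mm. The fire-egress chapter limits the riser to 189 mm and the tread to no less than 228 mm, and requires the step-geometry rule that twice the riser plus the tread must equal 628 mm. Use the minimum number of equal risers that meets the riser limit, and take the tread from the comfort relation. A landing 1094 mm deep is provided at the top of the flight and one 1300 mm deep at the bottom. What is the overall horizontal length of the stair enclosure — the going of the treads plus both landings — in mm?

2604 / 189 = 13.778 → round up to 14 risers.
R = 2604 ÷ 14 = 186 mm.
Tread T = 628 − 2 × 186 = 256 mm (≥ 228 mm).
Going = (14 − 1) × 256 = 3328 mm.
Enclosure = 3328 + 1094 + 1300 = 5722 mm.

5722 mm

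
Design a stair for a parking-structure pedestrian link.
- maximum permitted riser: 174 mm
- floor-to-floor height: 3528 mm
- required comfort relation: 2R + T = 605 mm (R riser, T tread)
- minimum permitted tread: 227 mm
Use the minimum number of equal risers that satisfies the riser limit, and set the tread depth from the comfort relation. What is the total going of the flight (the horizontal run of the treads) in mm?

5380 mm

3528 / 174 = 20.276 → round up to 21 risers.
R = 3528 ÷ 21 = 168 mm.
From 2R + T = 605: T = 605 − 336 = 269 mm.
Going = (21 − 1) × 269 = 5380 mm.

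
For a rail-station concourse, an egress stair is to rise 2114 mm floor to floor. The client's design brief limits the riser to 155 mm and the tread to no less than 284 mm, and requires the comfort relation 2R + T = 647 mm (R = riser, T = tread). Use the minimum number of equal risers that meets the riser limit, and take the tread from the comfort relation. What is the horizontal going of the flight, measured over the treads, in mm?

4485 mm

⌈2114/155⌉ = 14 risers.
Each riser is 2114/14 = 151 mm (≤ 155 mm).
From 2R + T = 647: T = 647 − 302 = 345 mm.
Treads = 14 − 1 = 13; going = 13 × 345 = 4485 mm.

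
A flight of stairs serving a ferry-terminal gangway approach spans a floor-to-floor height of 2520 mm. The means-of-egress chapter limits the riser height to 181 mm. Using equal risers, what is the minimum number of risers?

14 risers

⌈2520/181⌉ = 14 risers.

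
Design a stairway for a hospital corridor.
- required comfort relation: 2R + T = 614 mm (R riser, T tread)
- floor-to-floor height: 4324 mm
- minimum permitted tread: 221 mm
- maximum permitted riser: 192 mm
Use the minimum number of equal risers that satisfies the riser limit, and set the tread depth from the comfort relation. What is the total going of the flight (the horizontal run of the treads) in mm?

5236 mm

4324 / 192 = 22.521 → round up to 23 risers.
Riser R = 4324 / 23 = 188 mm, within the 192 mm limit.
From 2R + T = 614: T = 614 − 376 = 238 mm.
Treads = 23 − 1 = 22; going = 22 × 238 = 5236 mm.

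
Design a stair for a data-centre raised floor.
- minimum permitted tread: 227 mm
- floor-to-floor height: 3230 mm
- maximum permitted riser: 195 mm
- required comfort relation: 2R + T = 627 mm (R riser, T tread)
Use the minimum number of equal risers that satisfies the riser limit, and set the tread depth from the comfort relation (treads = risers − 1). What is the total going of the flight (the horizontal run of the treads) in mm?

3952 mm

3230 / 195 = 16.564 → round up to 17 risers.
Each riser is 3230/17 = 190 mm (≤ 195 mm).
Tread T = 627 − 2 × 190 = 247 mm (≥ 227 mm).
Treads = 17 − 1 = 16; going = 16 × 247 = 3952 mm.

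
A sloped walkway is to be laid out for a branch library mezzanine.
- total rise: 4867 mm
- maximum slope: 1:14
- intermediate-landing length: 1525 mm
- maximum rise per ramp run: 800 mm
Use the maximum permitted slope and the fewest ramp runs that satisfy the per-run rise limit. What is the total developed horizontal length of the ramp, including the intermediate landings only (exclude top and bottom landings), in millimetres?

77288 mm

⌈4867/800⌉ = 7 ramp runs. That means 6 intermediate landings.
Ramp run (horizontal) at 1:14: 4867 × 14 = 68138 mm.
Intermediate landings: 6 × 1525 = 9150 mm.
Developed length = 68138 + 9150 = 77288 mm.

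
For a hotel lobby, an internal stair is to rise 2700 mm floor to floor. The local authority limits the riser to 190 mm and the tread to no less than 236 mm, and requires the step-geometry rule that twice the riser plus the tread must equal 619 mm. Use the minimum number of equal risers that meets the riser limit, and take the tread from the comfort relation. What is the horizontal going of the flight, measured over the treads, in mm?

2700 / 190 = 14.211 → round up to 15 risers.
R = 2700 ÷ 15 = 180 mm.
From 2R + T = 619: T = 619 − 360 = 259 mm.
Going = (15 − 1) × 259 = 3626 mm.

3626 mm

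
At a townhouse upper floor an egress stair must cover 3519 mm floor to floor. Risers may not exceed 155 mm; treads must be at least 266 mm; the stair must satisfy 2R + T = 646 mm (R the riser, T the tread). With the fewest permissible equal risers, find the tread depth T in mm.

⌈3519/155⌉ = 23 risers.
R = 3519 ÷ 23 = 153 mm.
T = 646 − 2·153 = 340 mm, which satisfies the 266 mm minimum.

340 mm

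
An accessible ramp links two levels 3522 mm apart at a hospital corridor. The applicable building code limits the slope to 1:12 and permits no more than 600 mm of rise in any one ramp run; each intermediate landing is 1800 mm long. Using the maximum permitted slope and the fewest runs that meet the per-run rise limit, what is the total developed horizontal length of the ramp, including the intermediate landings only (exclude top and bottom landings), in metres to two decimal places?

3522 / 600 = 5.87, so 6 ramp runs are needed. That means 5 intermediate landings.
Ramp run (horizontal) at 1:12: 3522 × 12 = 42264 mm.
Intermediate landings: 5 × 1800 = 9000 mm.
Total developed length = 42264 + 9000 = 51264 mm.
= 51.26 m.

51.26 m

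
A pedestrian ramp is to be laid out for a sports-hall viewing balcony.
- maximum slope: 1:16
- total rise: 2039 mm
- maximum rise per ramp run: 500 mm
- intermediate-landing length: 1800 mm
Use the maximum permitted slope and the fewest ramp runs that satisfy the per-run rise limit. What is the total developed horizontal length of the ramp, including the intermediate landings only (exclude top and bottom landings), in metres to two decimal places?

39.82 m

2039 / 500 = 4.08, so 5 ramp runs are needed. That means 4 intermediate landings.
Horizontal run for 2039 mm of rise at 1:16 is 2039 × 16 = 32624 mm.
Intermediate landings: 4 × 1800 = 7200 mm.
Total developed length = 32624 + 7200 = 39824 mm.
= 39.82 m.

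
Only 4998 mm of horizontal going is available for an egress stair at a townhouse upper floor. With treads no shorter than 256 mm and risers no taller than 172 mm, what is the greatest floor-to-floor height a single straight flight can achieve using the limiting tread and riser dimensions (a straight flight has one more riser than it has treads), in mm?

4998 / 256 = 19.52, so 19 treads fit.
Risers = treads + 1 = 20.
Maximum height = 20 × 172 = 3440 mm.

3440 mm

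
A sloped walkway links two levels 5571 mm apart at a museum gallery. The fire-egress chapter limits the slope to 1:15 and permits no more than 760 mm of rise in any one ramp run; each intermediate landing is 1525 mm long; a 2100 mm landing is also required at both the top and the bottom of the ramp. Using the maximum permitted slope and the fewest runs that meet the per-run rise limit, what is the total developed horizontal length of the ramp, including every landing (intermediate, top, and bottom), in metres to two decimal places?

98.44 m

At most 760 each: 5571/760 = 7.33, giving 8 ramp runs. That means 7 intermediate landings.
Ramp run (horizontal) at 1:15: 5571 × 15 = 83565 mm.
Intermediate landings: 7 × 1525 = 10675 mm.
Top and bottom landings: 2 × 2100 = 4200 mm.
Total = 83565 + 10675 + 4200 = 98440 mm.
= 98.44 m.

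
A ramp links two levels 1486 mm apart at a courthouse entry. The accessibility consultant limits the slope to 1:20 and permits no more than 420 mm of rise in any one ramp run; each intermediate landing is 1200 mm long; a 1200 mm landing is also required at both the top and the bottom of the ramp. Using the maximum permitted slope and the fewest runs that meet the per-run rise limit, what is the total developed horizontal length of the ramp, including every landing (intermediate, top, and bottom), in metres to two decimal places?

35.72 m

⌈1486/420⌉ = 4 ramp runs. That means 3 intermediate landings.
Horizontal run for 1486 mm of rise at 1:20 is 1486 × 20 = 29720 mm.
3 intermediate landings contribute 3 × 1200 = 3600 mm.
Top and bottom landings: 2 × 1200 = 2400 mm.
Total = 29720 + 3600 + 2400 = 35720 mm.
= 35.72 m.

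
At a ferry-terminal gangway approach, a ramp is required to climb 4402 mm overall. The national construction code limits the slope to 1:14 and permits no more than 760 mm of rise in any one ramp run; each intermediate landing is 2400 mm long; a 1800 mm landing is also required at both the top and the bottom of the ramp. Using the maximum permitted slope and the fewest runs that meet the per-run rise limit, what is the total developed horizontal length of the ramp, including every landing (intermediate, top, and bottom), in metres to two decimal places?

77.23 m

4402 / 760 = 5.79, so 6 ramp runs are needed. That means 5 intermediate landings.
Horizontal run for 4402 mm of rise at 1:14 is 4402 × 14 = 61628 mm.
5 intermediate landings contribute 5 × 2400 = 12000 mm.
Top and bottom landings: 2 × 1800 = 3600 mm.
Total = 61628 + 12000 + 3600 = 77228 mm.
= 77.23 m.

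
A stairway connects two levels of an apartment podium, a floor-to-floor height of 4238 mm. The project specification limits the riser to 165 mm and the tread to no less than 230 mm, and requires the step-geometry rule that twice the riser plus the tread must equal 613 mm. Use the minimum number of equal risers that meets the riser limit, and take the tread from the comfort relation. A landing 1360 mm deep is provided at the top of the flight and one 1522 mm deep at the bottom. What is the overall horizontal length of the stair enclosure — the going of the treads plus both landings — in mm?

4238 / 165 = 25.685 → round up to 26 risers.
Each riser is 4238/26 = 163 mm (≤ 165 mm).
Tread T = 613 − 2 × 163 = 287 mm (≥ 230 mm).
Going = (26 − 1) × 287 = 7175 mm.
Enclosure = 7175 + 1360 + 1522 = 10057 mm.

10057 mm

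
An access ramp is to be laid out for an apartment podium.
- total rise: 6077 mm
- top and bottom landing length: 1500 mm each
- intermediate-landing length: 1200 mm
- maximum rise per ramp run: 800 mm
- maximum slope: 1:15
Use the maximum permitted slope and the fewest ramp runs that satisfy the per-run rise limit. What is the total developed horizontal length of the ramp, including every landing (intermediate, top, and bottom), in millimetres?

6077 / 800 = 7.60, so 8 ramp runs are needed. That means 7 intermediate landings.
Horizontal run for 6077 mm of rise at 1:15 is 6077 × 15 = 91155 mm.
Intermediate landings: 7 × 1200 = 8400 mm.
Top and bottom landings: 2 × 1500 = 3000 mm.
Total = 91155 + 8400 + 3000 = 102555 mm.

102555 mm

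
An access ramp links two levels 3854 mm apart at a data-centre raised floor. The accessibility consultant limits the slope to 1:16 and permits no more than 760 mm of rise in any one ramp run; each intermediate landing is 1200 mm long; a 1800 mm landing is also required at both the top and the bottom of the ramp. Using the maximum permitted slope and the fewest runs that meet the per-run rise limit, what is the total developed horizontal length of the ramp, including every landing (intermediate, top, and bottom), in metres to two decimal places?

71.26 m

⌈3854/760⌉ = 6 ramp runs. That means 5 intermediate landings.
Horizontal run for 3854 mm of rise at 1:16 is 3854 × 16 = 61664 mm.
Intermediate landings: 5 × 1200 = 6000 mm.
Top and bottom landings: 2 × 1800 = 3600 mm.
Total = 61664 + 6000 + 3600 = 71264 mm.
= 71.26 m.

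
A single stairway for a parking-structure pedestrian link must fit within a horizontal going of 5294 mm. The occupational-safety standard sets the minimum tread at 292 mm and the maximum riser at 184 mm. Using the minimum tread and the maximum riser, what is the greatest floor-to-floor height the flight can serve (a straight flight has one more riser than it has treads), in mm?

3496 mm

Treads that fit: ⌊5294 / 292⌋ = 18.
Risers = treads + 1 = 19.
Maximum height = 19 × 184 = 3496 mm.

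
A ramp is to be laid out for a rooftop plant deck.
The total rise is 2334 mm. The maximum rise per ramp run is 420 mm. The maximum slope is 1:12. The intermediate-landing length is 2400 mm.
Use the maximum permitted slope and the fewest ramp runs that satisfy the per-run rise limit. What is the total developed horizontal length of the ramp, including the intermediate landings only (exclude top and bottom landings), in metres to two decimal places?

40.01 m

⌈2334/420⌉ = 6 ramp runs. That means 5 intermediate landings.
Ramp run (horizontal) at 1:12: 2334 × 12 = 28008 mm.
Intermediate landings: 5 × 2400 = 12000 mm.
Developed length = 28008 + 12000 = 40008 mm.
= 40.01 m.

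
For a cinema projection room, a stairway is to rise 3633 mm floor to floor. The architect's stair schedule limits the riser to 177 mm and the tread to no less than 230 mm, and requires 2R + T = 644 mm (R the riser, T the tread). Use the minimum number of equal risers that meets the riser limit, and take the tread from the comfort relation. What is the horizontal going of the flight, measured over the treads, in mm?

5960 mm

3633 / 177 = 20.525 → round up to 21 risers.
Each riser is 3633/21 = 173 mm (≤ 177 mm).
From 2R + T = 644: T = 644 − 346 = 298 mm.
Going = (21 − 1) × 298 = 5960 mm.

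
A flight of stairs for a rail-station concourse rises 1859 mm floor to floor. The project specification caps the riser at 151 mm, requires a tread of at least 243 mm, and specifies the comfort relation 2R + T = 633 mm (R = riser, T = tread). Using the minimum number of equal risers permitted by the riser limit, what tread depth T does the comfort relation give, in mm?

347 mm

1859 / 151 = 12.311 → round up to 13 risers.
Each riser is 1859/13 = 143 mm (≤ 151 mm).
Tread T = 633 − 2 × 143 = 347 mm (≥ 243 mm).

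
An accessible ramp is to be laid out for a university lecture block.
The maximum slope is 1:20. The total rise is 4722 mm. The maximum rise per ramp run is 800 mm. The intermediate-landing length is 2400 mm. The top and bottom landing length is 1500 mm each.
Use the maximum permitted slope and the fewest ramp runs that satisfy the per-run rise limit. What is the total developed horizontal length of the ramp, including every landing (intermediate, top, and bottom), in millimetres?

⌈4722/800⌉ = 6 ramp runs. That means 5 intermediate landings.
Ramp run (horizontal) at 1:20: 4722 × 20 = 94440 mm.
5 intermediate landings contribute 5 × 2400 = 12000 mm.
Top and bottom landings: 2 × 1500 = 3000 mm.
Total = 94440 + 12000 + 3000 = 109440 mm.

109440 mm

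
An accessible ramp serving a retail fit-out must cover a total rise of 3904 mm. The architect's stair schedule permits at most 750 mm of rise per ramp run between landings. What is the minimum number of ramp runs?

⌈3904/750⌉ = 6 ramp runs.

6 runs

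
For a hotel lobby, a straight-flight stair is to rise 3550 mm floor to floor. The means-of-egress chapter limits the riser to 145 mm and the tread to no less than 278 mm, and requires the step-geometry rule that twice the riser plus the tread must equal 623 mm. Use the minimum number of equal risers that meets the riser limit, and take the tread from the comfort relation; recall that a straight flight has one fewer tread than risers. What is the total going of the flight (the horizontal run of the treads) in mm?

3550 / 145 = 24.48, so 25 risers are needed.
R = 3550 ÷ 25 = 142 mm.
Tread T = 623 − 2 × 142 = 339 mm (≥ 278 mm).
Going = (25 − 1) × 339 = 8136 mm.

8136 mm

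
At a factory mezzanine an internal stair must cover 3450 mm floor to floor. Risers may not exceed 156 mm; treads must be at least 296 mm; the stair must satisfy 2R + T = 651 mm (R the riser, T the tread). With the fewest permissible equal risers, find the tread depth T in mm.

3450 / 156 = 22.12, so 23 risers are needed.
R = 3450 ÷ 23 = 150 mm.
From 2R + T = 651: T = 651 − 300 = 351 mm.

351 mm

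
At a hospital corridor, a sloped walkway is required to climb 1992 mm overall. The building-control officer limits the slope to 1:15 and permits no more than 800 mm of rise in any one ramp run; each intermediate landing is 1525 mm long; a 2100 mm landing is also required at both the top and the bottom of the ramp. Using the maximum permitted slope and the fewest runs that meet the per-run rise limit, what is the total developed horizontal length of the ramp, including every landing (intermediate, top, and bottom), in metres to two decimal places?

⌈1992/800⌉ = 3 ramp runs. That means 2 intermediate landings.
Horizontal run for 1992 mm of rise at 1:15 is 1992 × 15 = 29880 mm.
2 intermediate landings contribute 2 × 1525 = 3050 mm.
Top and bottom landings: 2 × 2100 = 4200 mm.
Total = 29880 + 3050 + 4200 = 37130 mm.
= 37.13 m.

37.13 m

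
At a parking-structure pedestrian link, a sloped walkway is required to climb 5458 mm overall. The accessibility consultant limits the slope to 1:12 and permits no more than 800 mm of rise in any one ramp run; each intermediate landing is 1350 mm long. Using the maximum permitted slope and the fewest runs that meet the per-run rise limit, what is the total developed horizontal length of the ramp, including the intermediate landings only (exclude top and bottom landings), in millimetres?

5458 / 800 = 6.822 → round up to 7 ramp runs. That means 6 intermediate landings.
Horizontal run for 5458 mm of rise at 1:12 is 5458 × 12 = 65496 mm.
6 intermediate landings contribute 6 × 1350 = 8100 mm.
Total developed length = 65496 + 8100 = 73596 mm.

73596 mm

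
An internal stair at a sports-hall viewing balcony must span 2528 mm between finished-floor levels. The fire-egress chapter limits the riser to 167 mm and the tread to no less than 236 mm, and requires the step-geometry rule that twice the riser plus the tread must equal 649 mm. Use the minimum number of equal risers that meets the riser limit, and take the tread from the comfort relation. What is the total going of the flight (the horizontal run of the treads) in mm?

4995 mm

⌈2528/167⌉ = 16 risers.
Riser R = 2528 / 16 = 158 mm, within the 167 mm limit.
Tread T = 649 − 2 × 158 = 333 mm (≥ 236 mm).
Going = (16 − 1) × 333 = 4995 mm.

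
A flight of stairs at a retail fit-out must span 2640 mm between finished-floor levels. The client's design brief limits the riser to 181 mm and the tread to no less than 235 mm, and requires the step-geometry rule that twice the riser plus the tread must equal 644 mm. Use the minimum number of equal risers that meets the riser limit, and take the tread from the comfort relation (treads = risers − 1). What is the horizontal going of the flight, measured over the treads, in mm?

2640 / 181 = 14.586 → round up to 15 risers.
Each riser is 2640/15 = 176 mm (≤ 181 mm).
T = 644 − 2·176 = 292 mm, which satisfies the 235 mm minimum.
15 risers give 14 treads; going = 14 × 292 = 4088 mm.

4088 mm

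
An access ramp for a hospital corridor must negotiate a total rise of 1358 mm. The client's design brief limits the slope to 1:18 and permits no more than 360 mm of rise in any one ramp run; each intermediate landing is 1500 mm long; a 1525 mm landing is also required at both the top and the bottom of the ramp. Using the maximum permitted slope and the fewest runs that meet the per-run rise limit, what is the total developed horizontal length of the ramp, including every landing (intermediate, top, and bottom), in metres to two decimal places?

31.99 m

At most 360 each: 1358/360 = 3.77, giving 4 ramp runs. That means 3 intermediate landings.
Ramp run (horizontal) at 1:18: 1358 × 18 = 24444 mm.
Intermediate landings: 3 × 1500 = 4500 mm.
Top and bottom landings: 2 × 1525 = 3050 mm.
Total = 24444 + 4500 + 3050 = 31994 mm.
= 31.99 m.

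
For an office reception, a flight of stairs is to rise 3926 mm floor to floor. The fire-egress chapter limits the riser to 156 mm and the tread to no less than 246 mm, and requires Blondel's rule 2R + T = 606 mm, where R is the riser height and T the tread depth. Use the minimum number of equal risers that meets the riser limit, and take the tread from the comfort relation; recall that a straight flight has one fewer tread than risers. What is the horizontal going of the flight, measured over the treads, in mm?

At most 156 each: 3926/156 = 25.17, giving 26 risers.
R = 3926 ÷ 26 = 151 mm.
From 2R + T = 606: T = 606 − 302 = 304 mm.
Going = (26 − 1) × 304 = 7600 mm.

7600 mm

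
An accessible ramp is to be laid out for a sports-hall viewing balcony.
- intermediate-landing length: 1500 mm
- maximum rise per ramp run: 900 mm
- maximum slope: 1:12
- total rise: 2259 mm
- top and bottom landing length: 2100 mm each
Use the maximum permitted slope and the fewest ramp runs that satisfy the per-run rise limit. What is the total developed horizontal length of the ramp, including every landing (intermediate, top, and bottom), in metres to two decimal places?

2259 / 900 = 2.510 → round up to 3 ramp runs. That means 2 intermediate landings.
Ramp run (horizontal) at 1:12: 2259 × 12 = 27108 mm.
Intermediate landings: 2 × 1500 = 3000 mm.
Top and bottom landings: 2 × 2100 = 4200 mm.
Total = 27108 + 3000 + 4200 = 34308 mm.
= 34.31 m.

34.31 m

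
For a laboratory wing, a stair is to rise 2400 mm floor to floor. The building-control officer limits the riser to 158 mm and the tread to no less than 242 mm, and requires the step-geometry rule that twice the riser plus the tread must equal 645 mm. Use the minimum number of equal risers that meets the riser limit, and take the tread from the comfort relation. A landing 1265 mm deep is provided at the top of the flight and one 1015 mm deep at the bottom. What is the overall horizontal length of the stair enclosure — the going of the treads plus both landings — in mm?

7455 mm

2400 / 158 = 15.19, so 16 risers are needed.
Riser R = 2400 / 16 = 150 mm, within the 158 mm limit.
Tread T = 645 − 2 × 150 = 345 mm (≥ 242 mm).
Treads = 16 − 1 = 15; going = 15 × 345 = 5175 mm.
Add landings: 5175 + 1265 + 1015 = 7455 mm.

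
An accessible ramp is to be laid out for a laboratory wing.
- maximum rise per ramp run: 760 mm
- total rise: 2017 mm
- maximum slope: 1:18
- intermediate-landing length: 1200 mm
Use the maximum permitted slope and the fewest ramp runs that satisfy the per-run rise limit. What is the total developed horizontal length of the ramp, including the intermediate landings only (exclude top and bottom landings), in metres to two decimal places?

2017 / 760 = 2.65, so 3 ramp runs are needed. That means 2 intermediate landings.
Ramp run (horizontal) at 1:18: 2017 × 18 = 36306 mm.
2 intermediate landings contribute 2 × 1200 = 2400 mm.
Developed length = 36306 + 2400 = 38706 mm.
= 38.71 m.

38.71 m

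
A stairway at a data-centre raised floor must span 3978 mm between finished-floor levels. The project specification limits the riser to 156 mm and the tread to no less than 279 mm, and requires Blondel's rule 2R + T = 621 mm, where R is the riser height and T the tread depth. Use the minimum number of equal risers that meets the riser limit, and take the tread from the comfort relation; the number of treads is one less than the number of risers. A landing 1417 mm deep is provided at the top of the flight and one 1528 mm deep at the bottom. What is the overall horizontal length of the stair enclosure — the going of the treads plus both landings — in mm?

10820 mm

3978 / 156 = 25.50, so 26 risers are needed.
R = 3978 ÷ 26 = 153 mm.
T = 621 − 2·153 = 315 mm, which satisfies the 279 mm minimum.
Treads = 26 − 1 = 25; going = 25 × 315 = 7875 mm.
Enclosure = 7875 + 1417 + 1528 = 10820 mm.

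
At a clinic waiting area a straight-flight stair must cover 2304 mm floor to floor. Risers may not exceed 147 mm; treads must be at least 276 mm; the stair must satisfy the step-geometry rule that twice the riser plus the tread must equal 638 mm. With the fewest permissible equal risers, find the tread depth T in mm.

350 mm

At most 147 each: 2304/147 = 15.67, giving 16 risers.
Riser R = 2304 / 16 = 144 mm, within the 147 mm limit.
Tread T = 638 − 2 × 144 = 350 mm (≥ 276 mm).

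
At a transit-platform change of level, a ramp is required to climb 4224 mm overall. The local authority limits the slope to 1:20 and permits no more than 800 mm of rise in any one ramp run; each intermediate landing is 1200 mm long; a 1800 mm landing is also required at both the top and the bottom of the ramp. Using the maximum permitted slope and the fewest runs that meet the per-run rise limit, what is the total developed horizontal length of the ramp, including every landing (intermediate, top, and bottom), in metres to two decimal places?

94.08 m

⌈4224/800⌉ = 6 ramp runs. That means 5 intermediate landings.
Ramp run (horizontal) at 1:20: 4224 × 20 = 84480 mm.
5 intermediate landings contribute 5 × 1200 = 6000 mm.
Top and bottom landings: 2 × 1800 = 3600 mm.
Total = 84480 + 6000 + 3600 = 94080 mm.
= 94.08 m.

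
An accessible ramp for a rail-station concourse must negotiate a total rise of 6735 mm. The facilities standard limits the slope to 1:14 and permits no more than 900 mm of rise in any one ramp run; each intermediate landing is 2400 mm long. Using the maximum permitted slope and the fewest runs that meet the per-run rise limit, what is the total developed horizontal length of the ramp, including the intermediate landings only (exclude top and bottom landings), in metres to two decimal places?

⌈6735/900⌉ = 8 ramp runs. That means 7 intermediate landings.
Ramp run (horizontal) at 1:14: 6735 × 14 = 94290 mm.
7 intermediate landings contribute 7 × 2400 = 16800 mm.
Developed length = 94290 + 16800 = 111090 mm.
= 111.09 m.

111.09 m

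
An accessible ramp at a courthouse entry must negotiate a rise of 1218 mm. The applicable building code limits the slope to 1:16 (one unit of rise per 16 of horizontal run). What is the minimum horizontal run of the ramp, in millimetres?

At 1:16 the run is 16 × 1218 = 19488 mm.

19488 mm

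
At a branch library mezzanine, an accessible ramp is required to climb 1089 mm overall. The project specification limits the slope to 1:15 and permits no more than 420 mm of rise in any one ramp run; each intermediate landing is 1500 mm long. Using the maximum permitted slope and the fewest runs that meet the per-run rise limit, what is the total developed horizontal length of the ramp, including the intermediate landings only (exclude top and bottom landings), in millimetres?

19335 mm

1089 / 420 = 2.593 → round up to 3 ramp runs. That means 2 intermediate landings.
Horizontal run for 1089 mm of rise at 1:15 is 1089 × 15 = 16335 mm.
2 intermediate landings contribute 2 × 1500 = 3000 mm.
Total developed length = 16335 + 3000 = 19335 mm.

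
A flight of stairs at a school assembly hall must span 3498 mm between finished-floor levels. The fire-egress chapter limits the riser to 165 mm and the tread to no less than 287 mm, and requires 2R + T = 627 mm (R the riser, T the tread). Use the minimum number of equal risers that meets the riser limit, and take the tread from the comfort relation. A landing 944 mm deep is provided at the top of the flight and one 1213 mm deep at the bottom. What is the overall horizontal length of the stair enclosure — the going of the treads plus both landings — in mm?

8646 mm

3498 / 165 = 21.200 → round up to 22 risers.
R = 3498 ÷ 22 = 159 mm.
From 2R + T = 627: T = 627 − 318 = 309 mm.
Treads = 22 − 1 = 21; going = 21 × 309 = 6489 mm.
Enclosure = 6489 + 944 + 1213 = 8646 mm.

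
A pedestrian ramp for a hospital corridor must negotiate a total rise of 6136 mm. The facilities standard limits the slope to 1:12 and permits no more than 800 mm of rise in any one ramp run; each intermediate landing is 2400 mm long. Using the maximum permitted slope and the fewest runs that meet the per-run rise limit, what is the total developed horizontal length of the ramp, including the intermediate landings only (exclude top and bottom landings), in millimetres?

90432 mm

⌈6136/800⌉ = 8 ramp runs. That means 7 intermediate landings.
Horizontal run for 6136 mm of rise at 1:12 is 6136 × 12 = 73632 mm.
7 intermediate landings contribute 7 × 2400 = 16800 mm.
Developed length = 73632 + 16800 = 90432 mm.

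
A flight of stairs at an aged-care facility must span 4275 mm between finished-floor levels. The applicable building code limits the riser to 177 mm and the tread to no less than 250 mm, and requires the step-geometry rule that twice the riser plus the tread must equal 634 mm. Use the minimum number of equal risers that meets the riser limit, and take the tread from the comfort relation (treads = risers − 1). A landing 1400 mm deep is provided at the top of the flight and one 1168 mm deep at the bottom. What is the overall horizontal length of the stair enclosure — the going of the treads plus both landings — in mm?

⌈4275/177⌉ = 25 risers.
Each riser is 4275/25 = 171 mm (≤ 177 mm).
Tread T = 634 − 2 × 171 = 292 mm (≥ 250 mm).
Going = (25 − 1) × 292 = 7008 mm.
Enclosure = 7008 + 1400 + 1168 = 9576 mm.

9576 mm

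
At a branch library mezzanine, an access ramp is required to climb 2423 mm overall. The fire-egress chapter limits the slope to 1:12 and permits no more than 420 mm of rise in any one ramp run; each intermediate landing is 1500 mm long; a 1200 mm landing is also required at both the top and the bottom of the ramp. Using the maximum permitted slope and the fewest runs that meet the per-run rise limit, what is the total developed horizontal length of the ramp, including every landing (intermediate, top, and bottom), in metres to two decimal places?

At most 420 each: 2423/420 = 5.77, giving 6 ramp runs. That means 5 intermediate landings.
Horizontal run for 2423 mm of rise at 1:12 is 2423 × 12 = 29076 mm.
Intermediate landings: 5 × 1500 = 7500 mm.
Top and bottom landings: 2 × 1200 = 2400 mm.
Total = 29076 + 7500 + 2400 = 38976 mm.
= 38.98 m.

38.98 m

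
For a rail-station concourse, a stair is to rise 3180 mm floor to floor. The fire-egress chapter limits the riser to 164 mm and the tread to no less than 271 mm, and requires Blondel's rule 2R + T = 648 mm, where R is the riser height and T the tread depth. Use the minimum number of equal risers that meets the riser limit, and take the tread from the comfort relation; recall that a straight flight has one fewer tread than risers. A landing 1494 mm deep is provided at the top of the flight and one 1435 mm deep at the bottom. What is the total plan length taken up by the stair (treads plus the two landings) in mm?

9199 mm

3180 / 164 = 19.390 → round up to 20 risers.
Each riser is 3180/20 = 159 mm (≤ 164 mm).
T = 648 − 2·159 = 330 mm, which satisfies the 271 mm minimum.
Treads = 20 − 1 = 19; going = 19 × 330 = 6270 mm.
Enclosure = 6270 + 1494 + 1435 = 9199 mm.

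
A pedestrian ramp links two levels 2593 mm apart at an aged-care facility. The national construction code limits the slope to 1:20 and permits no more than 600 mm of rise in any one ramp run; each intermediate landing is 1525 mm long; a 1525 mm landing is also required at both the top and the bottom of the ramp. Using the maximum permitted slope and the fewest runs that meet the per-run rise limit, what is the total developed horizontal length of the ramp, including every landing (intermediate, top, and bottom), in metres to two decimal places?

61.01 m

2593 / 600 = 4.32, so 5 ramp runs are needed. That means 4 intermediate landings.
Ramp run (horizontal) at 1:20: 2593 × 20 = 51860 mm.
Intermediate landings: 4 × 1525 = 6100 mm.
Top and bottom landings: 2 × 1525 = 3050 mm.
Total = 51860 + 6100 + 3050 = 61010 mm.
= 61.01 m.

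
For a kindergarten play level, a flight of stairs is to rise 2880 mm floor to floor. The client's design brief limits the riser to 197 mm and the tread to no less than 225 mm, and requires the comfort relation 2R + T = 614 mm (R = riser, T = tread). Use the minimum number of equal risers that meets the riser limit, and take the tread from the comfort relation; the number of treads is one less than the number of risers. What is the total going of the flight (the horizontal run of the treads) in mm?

3220 mm

2880 / 197 = 14.62, so 15 risers are needed.
Each riser is 2880/15 = 192 mm (≤ 197 mm).
Tread T = 614 − 2 × 192 = 230 mm (≥ 225 mm).
Treads = 15 − 1 = 14; going = 14 × 230 = 3220 mm.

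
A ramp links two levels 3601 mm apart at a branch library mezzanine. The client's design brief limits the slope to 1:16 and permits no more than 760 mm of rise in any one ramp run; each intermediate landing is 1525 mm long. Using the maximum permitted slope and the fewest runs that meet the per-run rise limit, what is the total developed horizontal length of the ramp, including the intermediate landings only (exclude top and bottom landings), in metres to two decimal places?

⌈3601/760⌉ = 5 ramp runs. That means 4 intermediate landings.
Ramp run (horizontal) at 1:16: 3601 × 16 = 57616 mm.
Intermediate landings: 4 × 1525 = 6100 mm.
Developed length = 57616 + 6100 = 63716 mm.
= 63.72 m.

63.72 m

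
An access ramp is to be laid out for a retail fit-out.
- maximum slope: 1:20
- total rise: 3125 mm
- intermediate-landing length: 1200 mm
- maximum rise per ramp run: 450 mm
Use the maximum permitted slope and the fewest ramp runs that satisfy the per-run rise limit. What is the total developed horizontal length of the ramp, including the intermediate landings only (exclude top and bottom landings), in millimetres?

69700 mm

3125 / 450 = 6.944 → round up to 7 ramp runs. That means 6 intermediate landings.
Horizontal run for 3125 mm of rise at 1:20 is 3125 × 20 = 62500 mm.
6 intermediate landings contribute 6 × 1200 = 7200 mm.
Total developed length = 62500 + 7200 = 69700 mm.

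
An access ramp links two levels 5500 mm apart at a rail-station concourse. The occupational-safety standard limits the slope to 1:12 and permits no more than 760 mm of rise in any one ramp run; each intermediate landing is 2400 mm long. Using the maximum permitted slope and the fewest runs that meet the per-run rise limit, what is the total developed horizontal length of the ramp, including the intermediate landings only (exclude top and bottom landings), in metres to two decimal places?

82.80 m

⌈5500/760⌉ = 8 ramp runs. That means 7 intermediate landings.
Ramp run (horizontal) at 1:12: 5500 × 12 = 66000 mm.
Intermediate landings: 7 × 2400 = 16800 mm.
Developed length = 66000 + 16800 = 82800 mm.
= 82.80 m.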